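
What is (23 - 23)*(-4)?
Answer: 0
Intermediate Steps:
(23 - 23)*(-4) = 0*(-4) = 0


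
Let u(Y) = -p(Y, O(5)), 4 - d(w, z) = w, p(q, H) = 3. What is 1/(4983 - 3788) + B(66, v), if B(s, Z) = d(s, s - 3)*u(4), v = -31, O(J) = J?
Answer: 222271/1195 ≈ 186.00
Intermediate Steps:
d(w, z) = 4 - w
u(Y) = -3 (u(Y) = -1*3 = -3)
B(s, Z) = -12 + 3*s (B(s, Z) = (4 - s)*(-3) = -12 + 3*s)
1/(4983 - 3788) + B(66, v) = 1/(4983 - 3788) + (-12 + 3*66) = 1/1195 + (-12 + 198) = 1/1195 + 186 = 222271/1195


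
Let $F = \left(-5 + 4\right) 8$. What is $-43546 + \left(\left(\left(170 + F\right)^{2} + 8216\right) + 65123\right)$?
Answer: $56037$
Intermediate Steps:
$F = -8$ ($F = \left(-1\right) 8 = -8$)
$-43546 + \left(\left(\left(170 + F\right)^{2} + 8216\right) + 65123\right) = -43546 + \left(\left(\left(170 - 8\right)^{2} + 8216\right) + 65123\right) = -43546 + \left(\left(162^{2} + 8216\right) + 65123\right) = -43546 + \left(\left(26244 + 8216\right) + 65123\right) = -43546 + \left(34460 + 65123\right) = -43546 + 99583 = 56037$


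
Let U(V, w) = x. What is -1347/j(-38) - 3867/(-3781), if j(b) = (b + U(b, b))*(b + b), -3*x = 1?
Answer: 974661/1739260 ≈ 0.56039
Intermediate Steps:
x = -⅓ (x = -⅓*1 = -⅓ ≈ -0.33333)
U(V, w) = -⅓
j(b) = 2*b*(-⅓ + b) (j(b) = (b - ⅓)*(b + b) = (-⅓ + b)*(2*b) = 2*b*(-⅓ + b))
-1347/j(-38) - 3867/(-3781) = -1347*(-3/(76*(-1 + 3*(-38)))) - 3867/(-3781) = -1347*(-3/(76*(-1 - 114))) - 3867*(-1/3781) = -1347/((⅔)*(-38)*(-115)) + 3867/3781 = -1347/8740/3 + 3867/3781 = -1347*3/8740 + 3867/3781 = -4041/8740 + 3867/3781 = 974661/1739260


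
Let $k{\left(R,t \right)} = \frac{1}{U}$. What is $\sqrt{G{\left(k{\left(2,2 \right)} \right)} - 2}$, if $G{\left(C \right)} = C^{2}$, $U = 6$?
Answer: $\frac{i \sqrt{71}}{6} \approx 1.4044 i$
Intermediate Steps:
$k{\left(R,t \right)} = \frac{1}{6}$
$\sqrt{G{\left(k{\left(2,2 \right)} \right)} - 2} = \sqrt{\left(\frac{1}{6}\right)^{2} - 2} = \sqrt{\frac{1}{36} - 2} = \sqrt{- \frac{71}{36}} = \frac{i \sqrt{71}}{6}$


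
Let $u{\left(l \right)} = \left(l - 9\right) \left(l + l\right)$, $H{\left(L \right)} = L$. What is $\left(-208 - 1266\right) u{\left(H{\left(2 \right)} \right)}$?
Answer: $41272$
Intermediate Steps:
$u{\left(l \right)} = 2 l \left(-9 + l\right)$ ($u{\left(l \right)} = \left(-9 + l\right) 2 l = 2 l \left(-9 + l\right)$)
$\left(-208 - 1266\right) u{\left(H{\left(2 \right)} \right)} = \left(-208 - 1266\right) 2 \cdot 2 \left(-9 + 2\right) = - 1474 \cdot 2 \cdot 2 \left(-7\right) = \left(-1474\right) \left(-28\right) = 41272$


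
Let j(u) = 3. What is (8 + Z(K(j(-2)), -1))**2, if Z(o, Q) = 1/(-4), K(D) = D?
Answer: 961/16 ≈ 60.063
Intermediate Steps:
Z(o, Q) = -1/4
(8 + Z(K(j(-2)), -1))**2 = (8 - 1/4)**2 = (31/4)**2 = 961/16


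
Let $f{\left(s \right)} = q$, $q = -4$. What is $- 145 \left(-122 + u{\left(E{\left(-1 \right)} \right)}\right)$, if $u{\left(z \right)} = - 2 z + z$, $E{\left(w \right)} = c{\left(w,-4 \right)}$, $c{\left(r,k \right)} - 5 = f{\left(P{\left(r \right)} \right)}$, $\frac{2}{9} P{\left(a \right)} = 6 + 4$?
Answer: $17835$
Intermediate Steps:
$P{\left(a \right)} = 45$ ($P{\left(a \right)} = \frac{9 \left(6 + 4\right)}{2} = \frac{9}{2} \cdot 10 = 45$)
$f{\left(s \right)} = -4$
$c{\left(r,k \right)} = 1$ ($c{\left(r,k \right)} = 5 - 4 = 1$)
$E{\left(w \right)} = 1$
$u{\left(z \right)} = - z$
$- 145 \left(-122 + u{\left(E{\left(-1 \right)} \right)}\right) = - 145 \left(-122 - 1\right) = \left(-145\right) \left(-123\right) = 17835$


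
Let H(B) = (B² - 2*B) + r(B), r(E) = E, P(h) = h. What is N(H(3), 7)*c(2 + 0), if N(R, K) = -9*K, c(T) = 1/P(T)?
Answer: -63/2 ≈ -31.500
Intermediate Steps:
c(T) = 1/T
H(B) = B² - B (H(B) = (B² - 2*B) + B = B² - B)
N(H(3), 7)*c(2 + 0) = (-9*7)/(2 + 0) = -63/2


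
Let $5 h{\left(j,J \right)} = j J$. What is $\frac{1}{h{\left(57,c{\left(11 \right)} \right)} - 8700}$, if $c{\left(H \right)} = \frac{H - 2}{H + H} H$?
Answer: $- \frac{10}{86487} \approx -0.00011562$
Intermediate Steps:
$c{\left(H \right)} = -1 + \frac{H}{2}$ ($c{\left(H \right)} = \frac{-2 + H}{2 H} H = -1 + \frac{H}{2}$)
$h{\left(j,J \right)} = \frac{J j}{5}$ ($h{\left(j,J \right)} = \frac{j J}{5} = \frac{J j}{5}$)
$\frac{1}{h{\left(57,c{\left(11 \right)} \right)} - 8700} = \frac{1}{\frac{1}{5} \left(-1 + \frac{1}{2} \cdot 11\right) 57 - 8700} = \frac{1}{\frac{1}{5} \left(-1 + \frac{11}{2}\right) 57 - 8700} = \frac{1}{\frac{1}{5} \cdot \frac{9}{2} \cdot 57 - 8700} = \frac{1}{\frac{513}{10} - 8700} = \frac{1}{- \frac{86487}{10}} = - \frac{10}{86487}$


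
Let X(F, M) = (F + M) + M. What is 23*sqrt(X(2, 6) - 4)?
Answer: 23*sqrt(10) ≈ 72.732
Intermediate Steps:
X(F, M) = F + 2*M
23*sqrt(X(2, 6) - 4) = 23*sqrt((2 + 2*6) - 4) = 23*sqrt((2 + 12) - 4) = 23*sqrt(14 - 4) = 23*sqrt(10)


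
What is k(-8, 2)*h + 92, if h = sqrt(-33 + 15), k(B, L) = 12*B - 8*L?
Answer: 92 - 336*I*sqrt(2) ≈ 92.0 - 475.18*I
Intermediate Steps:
k(B, L) = -8*L + 12*B
h = 3*I*sqrt(2) (h = sqrt(-18) = 3*I*sqrt(2) ≈ 4.2426*I)
k(-8, 2)*h + 92 = (-8*2 + 12*(-8))*(3*I*sqrt(2)) + 92 = (-16 - 96)*(3*I*sqrt(2)) + 92 = -336*I*sqrt(2) + 92 = 92 - 336*I*sqrt(2)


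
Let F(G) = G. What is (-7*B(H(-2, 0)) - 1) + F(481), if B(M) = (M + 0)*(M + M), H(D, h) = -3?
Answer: 354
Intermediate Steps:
B(M) = 2*M² (B(M) = M*(2*M) = 2*M²)
(-7*B(H(-2, 0)) - 1) + F(481) = (-14*(-3)² - 1) + 481 = (-14*9 - 1) + 481 = (-7*18 - 1) + 481 = (-126 - 1) + 481 = -127 + 481 = 354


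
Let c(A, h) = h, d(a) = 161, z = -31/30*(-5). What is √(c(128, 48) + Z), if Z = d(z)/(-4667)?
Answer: √1044731285/4667 ≈ 6.9257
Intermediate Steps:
z = 31/6 (z = -31*1/30*(-5) = -31/30*(-5) = 31/6 ≈ 5.1667)
Z = -161/4667 (Z = 161/(-4667) = 161*(-1/4667) = -161/4667 ≈ -0.034498)
√(c(128, 48) + Z) = √(48 - 161/4667) = √(223855/4667) = √1044731285/4667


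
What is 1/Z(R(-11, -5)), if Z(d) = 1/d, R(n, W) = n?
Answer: -11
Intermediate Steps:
1/Z(R(-11, -5)) = 1/(1/(-11)) = 1/(-1/11) = -11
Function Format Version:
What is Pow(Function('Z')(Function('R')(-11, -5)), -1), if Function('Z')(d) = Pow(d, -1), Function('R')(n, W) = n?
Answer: -11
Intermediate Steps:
Pow(Function('Z')(Function('R')(-11, -5)), -1) = Pow(Pow(-11, -1), -1) = Pow(Rational(-1, 11), -1) = -11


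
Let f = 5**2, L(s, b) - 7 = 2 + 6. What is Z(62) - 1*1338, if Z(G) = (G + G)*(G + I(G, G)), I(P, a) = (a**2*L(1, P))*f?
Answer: 178752350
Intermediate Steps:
L(s, b) = 15 (L(s, b) = 7 + (2 + 6) = 7 + 8 = 15)
f = 25
I(P, a) = 375*a**2 (I(P, a) = (a**2*15)*25 = (15*a**2)*25 = 375*a**2)
Z(G) = 2*G*(G + 375*G**2) (Z(G) = (G + G)*(G + 375*G**2) = (2*G)*(G + 375*G**2) = 2*G*(G + 375*G**2))
Z(62) - 1*1338 = 62**2*(2 + 750*62) - 1*1338 = 3844*(2 + 46500) - 1338 = 3844*46502 - 1338 = 178753688 - 1338 = 178752350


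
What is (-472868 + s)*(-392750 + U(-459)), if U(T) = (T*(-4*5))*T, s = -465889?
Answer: 4324262082090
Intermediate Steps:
U(T) = -20*T² (U(T) = (T*(-20))*T = (-20*T)*T = -20*T²)
(-472868 + s)*(-392750 + U(-459)) = (-472868 - 465889)*(-392750 - 20*(-459)²) = -938757*(-392750 - 20*210681) = -938757*(-392750 - 4213620) = -938757*(-4606370) = 4324262082090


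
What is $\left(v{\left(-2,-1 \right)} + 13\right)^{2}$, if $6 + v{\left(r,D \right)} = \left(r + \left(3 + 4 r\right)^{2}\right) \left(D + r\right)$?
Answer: $3844$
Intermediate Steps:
$v{\left(r,D \right)} = -6 + \left(D + r\right) \left(r + \left(3 + 4 r\right)^{2}\right)$ ($v{\left(r,D \right)} = -6 + \left(r + \left(3 + 4 r\right)^{2}\right) \left(D + r\right) = -6 + \left(D + r\right) \left(r + \left(3 + 4 r\right)^{2}\right)$)
$\left(v{\left(-2,-1 \right)} + 13\right)^{2} = \left(\left(-6 + \left(-2\right)^{2} - -2 - \left(3 + 4 \left(-2\right)\right)^{2} - 2 \left(3 + 4 \left(-2\right)\right)^{2}\right) + 13\right)^{2} = \left(\left(-6 + 4 + 2 - \left(3 - 8\right)^{2} - 2 \left(3 - 8\right)^{2}\right) + 13\right)^{2} = \left(\left(-6 + 4 + 2 - \left(-5\right)^{2} - 2 \left(-5\right)^{2}\right) + 13\right)^{2} = \left(\left(-6 + 4 + 2 - 25 - 50\right) + 13\right)^{2} = \left(-75 + 13\right)^{2} = \left(-62\right)^{2} = 3844$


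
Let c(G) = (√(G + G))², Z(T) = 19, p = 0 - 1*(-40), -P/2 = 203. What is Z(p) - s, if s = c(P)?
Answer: 831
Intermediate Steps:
P = -406 (P = -2*203 = -406)
p = 40 (p = 0 + 40 = 40)
c(G) = 2*G (c(G) = (√(2*G))² = (√2*√G)² = 2*G)
s = -812 (s = 2*(-406) = -812)
Z(p) - s = 19 - 1*(-812) = 19 + 812 = 831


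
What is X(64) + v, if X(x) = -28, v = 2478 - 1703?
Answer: 747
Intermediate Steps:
v = 775
X(64) + v = -28 + 775 = 747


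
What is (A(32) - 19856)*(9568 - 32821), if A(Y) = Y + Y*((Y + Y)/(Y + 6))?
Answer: 8734570896/19 ≈ 4.5971e+8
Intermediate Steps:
A(Y) = Y + 2*Y**2/(6 + Y) (A(Y) = Y + Y*((2*Y)/(6 + Y)) = Y + Y*(2*Y/(6 + Y)) = Y + 2*Y**2/(6 + Y))
(A(32) - 19856)*(9568 - 32821) = (3*32*(2 + 32)/(6 + 32) - 19856)*(9568 - 32821) = (3*32*34/38 - 19856)*(-23253) = (3*32*(1/38)*34 - 19856)*(-23253) = (1632/19 - 19856)*(-23253) = -375632/19*(-23253) = 8734570896/19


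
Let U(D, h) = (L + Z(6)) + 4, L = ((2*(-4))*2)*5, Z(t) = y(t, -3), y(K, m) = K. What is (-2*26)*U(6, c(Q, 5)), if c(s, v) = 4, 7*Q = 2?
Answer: 3640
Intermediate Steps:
Q = 2/7 (Q = (⅐)*2 = 2/7 ≈ 0.28571)
Z(t) = t
L = -80 (L = -8*2*5 = -16*5 = -80)
U(D, h) = -70 (U(D, h) = (-80 + 6) + 4 = -74 + 4 = -70)
(-2*26)*U(6, c(Q, 5)) = -2*26*(-70) = -52*(-70) = 3640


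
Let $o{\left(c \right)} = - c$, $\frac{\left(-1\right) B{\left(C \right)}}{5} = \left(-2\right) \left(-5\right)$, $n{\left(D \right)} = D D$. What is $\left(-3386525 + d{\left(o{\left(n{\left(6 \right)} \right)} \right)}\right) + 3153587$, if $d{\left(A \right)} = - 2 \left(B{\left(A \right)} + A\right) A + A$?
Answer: $-239166$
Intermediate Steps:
$n{\left(D \right)} = D^{2}$
$B{\left(C \right)} = -50$ ($B{\left(C \right)} = - 5 \left(\left(-2\right) \left(-5\right)\right) = \left(-5\right) 10 = -50$)
$d{\left(A \right)} = A + A \left(100 - 2 A\right)$ ($d{\left(A \right)} = - 2 \left(-50 + A\right) A + A = \left(100 - 2 A\right) A + A = A \left(100 - 2 A\right) + A = A + A \left(100 - 2 A\right)$)
$\left(-3386525 + d{\left(o{\left(n{\left(6 \right)} \right)} \right)}\right) + 3153587 = \left(-3386525 + - 6^{2} \left(101 - 2 \left(- 6^{2}\right)\right)\right) + 3153587 = \left(-3386525 + \left(-1\right) 36 \left(101 - 2 \left(\left(-1\right) 36\right)\right)\right) + 3153587 = \left(-3386525 - 36 \left(101 - -72\right)\right) + 3153587 = \left(-3386525 - 36 \left(101 + 72\right)\right) + 3153587 = \left(-3386525 - 6228\right) + 3153587 = -3392753 + 3153587 = -239166$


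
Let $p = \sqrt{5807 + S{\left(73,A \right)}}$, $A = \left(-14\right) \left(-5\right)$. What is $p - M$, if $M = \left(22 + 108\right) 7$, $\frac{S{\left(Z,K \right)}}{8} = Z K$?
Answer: $-910 + \sqrt{46687} \approx -693.93$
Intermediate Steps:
$A = 70$
$S{\left(Z,K \right)} = 8 K Z$ ($S{\left(Z,K \right)} = 8 Z K = 8 K Z$)
$M = 910$ ($M = 130 \cdot 7 = 910$)
$p = \sqrt{46687}$ ($p = \sqrt{5807 + 8 \cdot 70 \cdot 73} = \sqrt{5807 + 40880} = \sqrt{46687} \approx 216.07$)
$p - M = \sqrt{46687} - 910 = -910 + \sqrt{46687}$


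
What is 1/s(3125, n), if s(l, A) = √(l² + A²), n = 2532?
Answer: √16176649/16176649 ≈ 0.00024863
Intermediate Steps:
s(l, A) = √(A² + l²)
1/s(3125, n) = 1/(√(2532² + 3125²)) = 1/(√(6411024 + 9765625)) = 1/(√16176649) = √16176649/16176649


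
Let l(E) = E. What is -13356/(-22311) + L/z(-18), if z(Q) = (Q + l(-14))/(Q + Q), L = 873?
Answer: 19489375/19832 ≈ 982.72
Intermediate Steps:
z(Q) = (-14 + Q)/(2*Q) (z(Q) = (Q - 14)/(Q + Q) = (-14 + Q)/((2*Q)) = (-14 + Q)*(1/(2*Q)) = (-14 + Q)/(2*Q))
-13356/(-22311) + L/z(-18) = -13356/(-22311) + 873/(((1/2)*(-14 - 18)/(-18))) = -13356*(-1/22311) + 873/(((1/2)*(-1/18)*(-32))) = 1484/2479 + 873/(8/9) = 1484/2479 + 873*(9/8) = 1484/2479 + 7857/8 = 19489375/19832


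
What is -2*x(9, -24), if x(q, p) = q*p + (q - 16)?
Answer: 446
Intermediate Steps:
x(q, p) = -16 + q + p*q (x(q, p) = p*q + (-16 + q) = -16 + q + p*q)
-2*x(9, -24) = -2*(-16 + 9 - 24*9) = -2*(-16 + 9 - 216) = -2*(-223) = 446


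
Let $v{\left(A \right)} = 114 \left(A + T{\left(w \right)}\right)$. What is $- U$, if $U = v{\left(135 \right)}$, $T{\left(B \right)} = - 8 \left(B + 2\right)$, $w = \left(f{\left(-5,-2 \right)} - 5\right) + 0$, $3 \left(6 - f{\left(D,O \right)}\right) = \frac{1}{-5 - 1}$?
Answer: $- \frac{37810}{3} \approx -12603.0$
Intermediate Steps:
$f{\left(D,O \right)} = \frac{109}{18}$ ($f{\left(D,O \right)} = 6 - \frac{1}{3 \left(-5 - 1\right)} = 6 - \frac{1}{3 \left(-6\right)} = 6 - - \frac{1}{18} = 6 + \frac{1}{18} = \frac{109}{18}$)
$w = \frac{19}{18}$ ($w = \left(\frac{109}{18} - 5\right) + 0 = \frac{19}{18} + 0 = \frac{19}{18} \approx 1.0556$)
$T{\left(B \right)} = -16 - 8 B$ ($T{\left(B \right)} = - 8 \left(2 + B\right) = -16 - 8 B$)
$v{\left(A \right)} = - \frac{8360}{3} + 114 A$ ($v{\left(A \right)} = 114 \left(A - \frac{220}{9}\right) = 114 \left(- \frac{220}{9} + A\right) = - \frac{8360}{3} + 114 A$)
$U = \frac{37810}{3}$ ($U = - \frac{8360}{3} + 114 \cdot 135 = - \frac{8360}{3} + 15390 = \frac{37810}{3} \approx 12603.0$)
$- U = \left(-1\right) \frac{37810}{3} = - \frac{37810}{3}$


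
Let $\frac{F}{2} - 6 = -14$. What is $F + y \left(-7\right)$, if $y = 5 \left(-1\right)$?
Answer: $19$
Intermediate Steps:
$F = -16$ ($F = 12 + 2 \left(-14\right) = 12 - 28 = -16$)
$y = -5$
$F + y \left(-7\right) = -16 - -35 = -16 + 35 = 19$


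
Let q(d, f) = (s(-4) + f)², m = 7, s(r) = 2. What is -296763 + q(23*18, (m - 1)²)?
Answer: -295319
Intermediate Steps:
q(d, f) = (2 + f)²
-296763 + q(23*18, (m - 1)²) = -296763 + (2 + (7 - 1)²)² = -296763 + (2 + 6²)² = -296763 + (2 + 36)² = -296763 + 38² = -296763 + 1444 = -295319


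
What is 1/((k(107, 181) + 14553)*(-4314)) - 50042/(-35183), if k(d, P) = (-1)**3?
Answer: 3141503012593/2208694731024 ≈ 1.4223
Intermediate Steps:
k(d, P) = -1
1/((k(107, 181) + 14553)*(-4314)) - 50042/(-35183) = 1/((-1 + 14553)*(-4314)) - 50042/(-35183) = -1/4314/14552 - 50042*(-1/35183) = (1/14552)*(-1/4314) + 50042/35183 = -1/62777328 + 50042/35183 = 3141503012593/2208694731024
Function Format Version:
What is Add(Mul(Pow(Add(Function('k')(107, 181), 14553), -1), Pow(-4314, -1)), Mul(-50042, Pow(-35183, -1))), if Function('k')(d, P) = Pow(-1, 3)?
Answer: Rational(3141503012593, 2208694731024) ≈ 1.4223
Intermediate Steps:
Function('k')(d, P) = -1
Add(Mul(Pow(Add(Function('k')(107, 181), 14553), -1), Pow(-4314, -1)), Mul(-50042, Pow(-35183, -1))) = Add(Mul(Pow(Add(-1, 14553), -1), Pow(-4314, -1)), Mul(-50042, Pow(-35183, -1))) = Add(Mul(Pow(14552, -1), Rational(-1, 4314)), Mul(-50042, Rational(-1, 35183))) = Add(Mul(Rational(1, 14552), Rational(-1, 4314)), Rational(50042, 35183)) = Add(Rational(-1, 62777328), Rational(50042, 35183)) = Rational(3141503012593, 2208694731024)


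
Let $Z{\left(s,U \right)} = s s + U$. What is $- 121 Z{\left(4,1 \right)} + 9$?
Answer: $-2048$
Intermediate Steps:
$Z{\left(s,U \right)} = U + s^{2}$ ($Z{\left(s,U \right)} = s^{2} + U = U + s^{2}$)
$- 121 Z{\left(4,1 \right)} + 9 = - 121 \left(1 + 4^{2}\right) + 9 = - 121 \left(1 + 16\right) + 9 = \left(-121\right) 17 + 9 = -2057 + 9 = -2048$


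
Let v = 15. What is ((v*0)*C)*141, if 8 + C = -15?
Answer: 0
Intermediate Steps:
C = -23 (C = -8 - 15 = -23)
((v*0)*C)*141 = ((15*0)*(-23))*141 = (0*(-23))*141 = 0*141 = 0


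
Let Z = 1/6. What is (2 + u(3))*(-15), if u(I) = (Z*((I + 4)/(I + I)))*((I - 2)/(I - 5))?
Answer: -685/24 ≈ -28.542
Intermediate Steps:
Z = ⅙ ≈ 0.16667
u(I) = (-2 + I)*(4 + I)/(12*I*(-5 + I)) (u(I) = (((I + 4)/(I + I))/6)*((I - 2)/(I - 5)) = (((4 + I)/((2*I)))/6)*((-2 + I)/(-5 + I)) = (((4 + I)*(1/(2*I)))/6)*((-2 + I)/(-5 + I)) = (((4 + I)/(2*I))/6)*((-2 + I)/(-5 + I)) = ((4 + I)/(12*I))*((-2 + I)/(-5 + I)) = (-2 + I)*(4 + I)/(12*I*(-5 + I)))
(2 + u(3))*(-15) = (2 + (1/12)*(-8 + 3² + 2*3)/(3*(-5 + 3)))*(-15) = (2 + (1/12)*(⅓)*(-8 + 9 + 6)/(-2))*(-15) = (2 + (1/12)*(⅓)*(-½)*7)*(-15) = (2 - 7/72)*(-15) = (137/72)*(-15) = -685/24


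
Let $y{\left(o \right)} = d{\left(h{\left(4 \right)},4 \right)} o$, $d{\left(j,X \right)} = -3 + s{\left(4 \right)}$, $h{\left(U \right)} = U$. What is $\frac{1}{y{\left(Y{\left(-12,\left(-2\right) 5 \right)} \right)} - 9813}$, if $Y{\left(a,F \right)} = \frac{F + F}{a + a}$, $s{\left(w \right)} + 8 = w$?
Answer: $- \frac{6}{58913} \approx -0.00010185$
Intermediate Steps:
$s{\left(w \right)} = -8 + w$
$Y{\left(a,F \right)} = \frac{F}{a}$ ($Y{\left(a,F \right)} = \frac{2 F}{2 a} = 2 F \frac{1}{2 a} = \frac{F}{a}$)
$d{\left(j,X \right)} = -7$ ($d{\left(j,X \right)} = -3 + \left(-8 + 4\right) = -3 - 4 = -7$)
$y{\left(o \right)} = - 7 o$
$\frac{1}{y{\left(Y{\left(-12,\left(-2\right) 5 \right)} \right)} - 9813} = \frac{1}{- 7 \frac{\left(-2\right) 5}{-12} - 9813} = \frac{1}{- 7 \left(\left(-10\right) \left(- \frac{1}{12}\right)\right) - 9813} = \frac{1}{\left(-7\right) \frac{5}{6} - 9813} = \frac{1}{- \frac{35}{6} - 9813} = \frac{1}{- \frac{58913}{6}} = - \frac{6}{58913}$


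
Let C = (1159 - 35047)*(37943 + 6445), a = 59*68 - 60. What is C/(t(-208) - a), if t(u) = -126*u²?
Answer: 94013784/340951 ≈ 275.74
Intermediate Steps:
a = 3952 (a = 4012 - 60 = 3952)
C = -1504220544 (C = -33888*44388 = -1504220544)
C/(t(-208) - a) = -1504220544/(-126*(-208)² - 1*3952) = -1504220544/(-126*43264 - 3952) = -1504220544/(-5451264 - 3952) = -1504220544/(-5455216) = -1504220544*(-1/5455216) = 94013784/340951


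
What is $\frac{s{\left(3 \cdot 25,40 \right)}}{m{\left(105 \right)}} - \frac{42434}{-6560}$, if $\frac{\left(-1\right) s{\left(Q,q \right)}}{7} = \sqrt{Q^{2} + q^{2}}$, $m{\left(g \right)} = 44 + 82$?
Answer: $\frac{51553}{29520} \approx 1.7464$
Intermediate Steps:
$m{\left(g \right)} = 126$
$s{\left(Q,q \right)} = - 7 \sqrt{Q^{2} + q^{2}}$
$\frac{s{\left(3 \cdot 25,40 \right)}}{m{\left(105 \right)}} - \frac{42434}{-6560} = \frac{\left(-7\right) \sqrt{\left(3 \cdot 25\right)^{2} + 40^{2}}}{126} - \frac{42434}{-6560} = - 7 \sqrt{75^{2} + 1600} \cdot \frac{1}{126} - - \frac{21217}{3280} = - 7 \sqrt{5625 + 1600} \cdot \frac{1}{126} + \frac{21217}{3280} = - 7 \sqrt{7225} \cdot \frac{1}{126} + \frac{21217}{3280} = \left(-7\right) 85 \cdot \frac{1}{126} + \frac{21217}{3280} = \left(-595\right) \frac{1}{126} + \frac{21217}{3280} = - \frac{85}{18} + \frac{21217}{3280} = \frac{51553}{29520}$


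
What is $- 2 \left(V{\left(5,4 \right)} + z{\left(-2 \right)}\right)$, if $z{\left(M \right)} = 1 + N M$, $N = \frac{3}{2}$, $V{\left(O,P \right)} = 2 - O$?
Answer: $10$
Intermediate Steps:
$N = \frac{3}{2}$ ($N = 3 \cdot \frac{1}{2} = \frac{3}{2} \approx 1.5$)
$z{\left(M \right)} = 1 + \frac{3 M}{2}$
$- 2 \left(V{\left(5,4 \right)} + z{\left(-2 \right)}\right) = - 2 \left(\left(2 - 5\right) + \left(1 + \frac{3}{2} \left(-2\right)\right)\right) = - 2 \left(\left(2 - 5\right) + \left(1 - 3\right)\right) = - 2 \left(-3 - 2\right) = \left(-2\right) \left(-5\right) = 10$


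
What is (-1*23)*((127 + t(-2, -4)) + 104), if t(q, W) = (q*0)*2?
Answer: -5313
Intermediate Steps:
t(q, W) = 0 (t(q, W) = 0*2 = 0)
(-1*23)*((127 + t(-2, -4)) + 104) = (-1*23)*((127 + 0) + 104) = -23*(127 + 104) = -23*231 = -5313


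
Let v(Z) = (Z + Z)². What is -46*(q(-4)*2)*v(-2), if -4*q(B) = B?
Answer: -1472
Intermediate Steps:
q(B) = -B/4
v(Z) = 4*Z² (v(Z) = (2*Z)² = 4*Z²)
-46*(q(-4)*2)*v(-2) = -46*(-¼*(-4)*2)*(4*(-2)²) = -46*(1*2)*(4*4) = -46*2*16 = -1472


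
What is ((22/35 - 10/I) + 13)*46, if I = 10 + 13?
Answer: 21242/35 ≈ 606.91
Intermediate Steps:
I = 23
((22/35 - 10/I) + 13)*46 = ((22/35 - 10/23) + 13)*46 = (156/805 + 13)*46 = (10621/805)*46 = 21242/35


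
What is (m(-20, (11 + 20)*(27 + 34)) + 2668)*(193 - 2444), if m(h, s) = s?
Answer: -10262309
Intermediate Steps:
(m(-20, (11 + 20)*(27 + 34)) + 2668)*(193 - 2444) = ((11 + 20)*(27 + 34) + 2668)*(193 - 2444) = (31*61 + 2668)*(-2251) = (1891 + 2668)*(-2251) = 4559*(-2251) = -10262309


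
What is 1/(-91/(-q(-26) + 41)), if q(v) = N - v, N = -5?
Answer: -20/91 ≈ -0.21978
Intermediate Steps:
q(v) = -5 - v
1/(-91/(-q(-26) + 41)) = 1/(-91/(-(-5 - 1*(-26)) + 41)) = 1/(-91/(-(-5 + 26) + 41)) = 1/(-91/(-1*21 + 41)) = 1/(-91/(-21 + 41)) = 1/(-91/20) = -20/91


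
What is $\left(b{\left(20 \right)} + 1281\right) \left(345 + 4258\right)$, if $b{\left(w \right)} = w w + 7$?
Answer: $7769864$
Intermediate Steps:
$b{\left(w \right)} = 7 + w^{2}$ ($b{\left(w \right)} = w^{2} + 7 = 7 + w^{2}$)
$\left(b{\left(20 \right)} + 1281\right) \left(345 + 4258\right) = \left(\left(7 + 20^{2}\right) + 1281\right) \left(345 + 4258\right) = \left(\left(7 + 400\right) + 1281\right) 4603 = \left(407 + 1281\right) 4603 = 1688 \cdot 4603 = 7769864$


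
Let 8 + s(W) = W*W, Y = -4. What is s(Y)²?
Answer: 64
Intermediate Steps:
s(W) = -8 + W² (s(W) = -8 + W*W = -8 + W²)
s(Y)² = (-8 + (-4)²)² = (-8 + 16)² = 8² = 64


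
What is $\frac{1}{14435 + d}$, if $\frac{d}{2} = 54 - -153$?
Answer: $\frac{1}{14849} \approx 6.7345 \cdot 10^{-5}$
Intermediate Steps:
$d = 414$ ($d = 2 \left(54 - -153\right) = 2 \left(54 + 153\right) = 2 \cdot 207 = 414$)
$\frac{1}{14435 + d} = \frac{1}{14435 + 414} = \frac{1}{14849}$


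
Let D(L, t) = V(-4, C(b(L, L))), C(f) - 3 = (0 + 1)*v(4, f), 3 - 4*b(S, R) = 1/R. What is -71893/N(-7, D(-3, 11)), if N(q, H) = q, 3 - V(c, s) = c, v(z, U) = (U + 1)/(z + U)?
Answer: 71893/7 ≈ 10270.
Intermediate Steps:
v(z, U) = (1 + U)/(U + z)
b(S, R) = ¾ - 1/(4*R)
C(f) = 3 + (1 + f)/(4 + f) (C(f) = 3 + (0 + 1)*((1 + f)/(f + 4)) = 3 + 1*((1 + f)/(4 + f)) = 3 + (1 + f)/(4 + f))
V(c, s) = 3 - c
D(L, t) = 7 (D(L, t) = 3 - 1*(-4) = 3 + 4 = 7)
-71893/N(-7, D(-3, 11)) = -71893/(-7) = -71893*(-⅐) = 71893/7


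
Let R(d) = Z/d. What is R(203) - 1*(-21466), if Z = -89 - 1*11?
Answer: 4357498/203 ≈ 21466.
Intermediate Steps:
Z = -100 (Z = -89 - 11 = -100)
R(d) = -100/d
R(203) - 1*(-21466) = -100/203 - 1*(-21466) = -100*1/203 + 21466 = -100/203 + 21466 = 4357498/203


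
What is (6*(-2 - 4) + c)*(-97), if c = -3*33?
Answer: 13095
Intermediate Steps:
c = -99
(6*(-2 - 4) + c)*(-97) = (6*(-2 - 4) - 99)*(-97) = (6*(-6) - 99)*(-97) = (-36 - 99)*(-97) = -135*(-97) = 13095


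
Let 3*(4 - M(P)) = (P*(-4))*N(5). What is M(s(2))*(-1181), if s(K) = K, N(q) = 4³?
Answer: -618844/3 ≈ -2.0628e+5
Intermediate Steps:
N(q) = 64
M(P) = 4 + 256*P/3 (M(P) = 4 - P*(-4)*64/3 = 4 - (-4*P)*64/3 = 4 - (-256)*P/3 = 4 + 256*P/3)
M(s(2))*(-1181) = (4 + (256/3)*2)*(-1181) = (4 + 512/3)*(-1181) = (524/3)*(-1181) = -618844/3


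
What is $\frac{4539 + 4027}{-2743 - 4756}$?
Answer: $- \frac{8566}{7499} \approx -1.1423$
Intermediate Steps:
$\frac{4539 + 4027}{-2743 - 4756} = \frac{8566}{-7499} = 8566 \left(- \frac{1}{7499}\right) = - \frac{8566}{7499}$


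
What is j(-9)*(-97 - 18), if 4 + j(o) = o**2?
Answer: -8855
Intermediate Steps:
j(o) = -4 + o**2
j(-9)*(-97 - 18) = (-4 + (-9)**2)*(-97 - 18) = (-4 + 81)*(-115) = 77*(-115) = -8855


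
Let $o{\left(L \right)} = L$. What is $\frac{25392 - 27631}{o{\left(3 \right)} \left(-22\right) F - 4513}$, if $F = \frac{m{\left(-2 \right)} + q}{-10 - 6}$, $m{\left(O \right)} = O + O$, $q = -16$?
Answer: $\frac{4478}{9191} \approx 0.48722$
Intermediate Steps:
$m{\left(O \right)} = 2 O$
$F = \frac{5}{4}$ ($F = \frac{2 \left(-2\right) - 16}{-10 - 6} = \frac{-4 - 16}{-16} = \left(-20\right) \left(- \frac{1}{16}\right) = \frac{5}{4} \approx 1.25$)
$\frac{25392 - 27631}{o{\left(3 \right)} \left(-22\right) F - 4513} = \frac{25392 - 27631}{3 \left(-22\right) \frac{5}{4} - 4513} = - \frac{2239}{\left(-66\right) \frac{5}{4} - 4513} = - \frac{2239}{- \frac{165}{2} - 4513} = - \frac{2239}{- \frac{9191}{2}} = \left(-2239\right) \left(- \frac{2}{9191}\right) = \frac{4478}{9191}$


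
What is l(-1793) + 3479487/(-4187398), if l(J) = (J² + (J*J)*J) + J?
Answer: -24123646784524485/4187398 ≈ -5.7610e+9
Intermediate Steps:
l(J) = J + J² + J³ (l(J) = (J² + J²*J) + J = (J² + J³) + J = J + J² + J³)
l(-1793) + 3479487/(-4187398) = -1793*(1 - 1793 + (-1793)²) + 3479487/(-4187398) = -1793*(1 - 1793 + 3214849) + 3479487*(-1/4187398) = -1793*3213057 - 3479487/4187398 = -5761011201 - 3479487/4187398 = -24123646784524485/4187398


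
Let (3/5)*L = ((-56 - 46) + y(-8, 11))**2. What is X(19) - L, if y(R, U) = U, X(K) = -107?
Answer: -41726/3 ≈ -13909.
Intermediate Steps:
L = 41405/3 (L = 5*((-56 - 46) + 11)**2/3 = 5*(-102 + 11)**2/3 = (5/3)*(-91)**2 = (5/3)*8281 = 41405/3 ≈ 13802.)
X(19) - L = -107 - 1*41405/3 = -107 - 41405/3 = -41726/3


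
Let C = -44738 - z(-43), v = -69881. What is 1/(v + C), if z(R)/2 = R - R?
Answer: -1/114619 ≈ -8.7246e-6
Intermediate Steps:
z(R) = 0 (z(R) = 2*(R - R) = 2*0 = 0)
C = -44738 (C = -44738 - 1*0 = -44738 + 0 = -44738)
1/(v + C) = 1/(-69881 - 44738) = 1/(-114619) = -1/114619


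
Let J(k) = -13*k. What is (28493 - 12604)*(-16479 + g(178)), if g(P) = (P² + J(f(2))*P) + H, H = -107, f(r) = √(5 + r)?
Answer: 239892122 - 36767146*√7 ≈ 1.4262e+8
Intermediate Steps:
g(P) = -107 + P² - 13*P*√7 (g(P) = (P² + (-13*√(5 + 2))*P) - 107 = (P² + (-13*√7)*P) - 107 = (P² - 13*P*√7) - 107 = -107 + P² - 13*P*√7)
(28493 - 12604)*(-16479 + g(178)) = (28493 - 12604)*(-16479 + (-107 + 178² - 13*178*√7)) = 15889*(-16479 + (-107 + 31684 - 2314*√7)) = 15889*(-16479 + (31577 - 2314*√7)) = 15889*(15098 - 2314*√7) = 239892122 - 36767146*√7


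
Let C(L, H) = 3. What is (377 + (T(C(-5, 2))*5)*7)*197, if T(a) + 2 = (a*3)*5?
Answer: 370754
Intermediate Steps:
T(a) = -2 + 15*a (T(a) = -2 + (a*3)*5 = -2 + (3*a)*5 = -2 + 15*a)
(377 + (T(C(-5, 2))*5)*7)*197 = (377 + ((-2 + 15*3)*5)*7)*197 = (377 + ((-2 + 45)*5)*7)*197 = (377 + (43*5)*7)*197 = (377 + 215*7)*197 = (377 + 1505)*197 = 1882*197 = 370754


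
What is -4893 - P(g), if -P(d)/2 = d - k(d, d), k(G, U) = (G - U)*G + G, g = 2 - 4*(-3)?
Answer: -4893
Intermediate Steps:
g = 14 (g = 2 + 12 = 14)
k(G, U) = G + G*(G - U) (k(G, U) = G*(G - U) + G = G + G*(G - U))
P(d) = 0 (P(d) = -2*(d - d*(1 + d - d)) = -2*(d - d) = -2*0 = 0)
-4893 - P(g) = -4893 - 1*0 = -4893 + 0 = -4893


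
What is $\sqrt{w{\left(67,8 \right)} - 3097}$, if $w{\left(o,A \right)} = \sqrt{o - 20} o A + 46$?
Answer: $\sqrt{-3051 + 536 \sqrt{47}} \approx 24.973$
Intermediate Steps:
$w{\left(o,A \right)} = 46 + A o \sqrt{-20 + o}$ ($w{\left(o,A \right)} = \sqrt{-20 + o} o A + 46 = o \sqrt{-20 + o} A + 46 = A o \sqrt{-20 + o} + 46 = 46 + A o \sqrt{-20 + o}$)
$\sqrt{w{\left(67,8 \right)} - 3097} = \sqrt{\left(46 + 8 \cdot 67 \sqrt{-20 + 67}\right) - 3097} = \sqrt{\left(46 + 8 \cdot 67 \sqrt{47}\right) - 3097} = \sqrt{\left(46 + 536 \sqrt{47}\right) - 3097} = \sqrt{-3051 + 536 \sqrt{47}}$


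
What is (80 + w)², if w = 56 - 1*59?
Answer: 5929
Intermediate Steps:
w = -3 (w = 56 - 59 = -3)
(80 + w)² = (80 - 3)² = 77² = 5929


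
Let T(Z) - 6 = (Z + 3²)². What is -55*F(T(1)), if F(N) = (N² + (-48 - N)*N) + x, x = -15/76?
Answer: 21268665/76 ≈ 2.7985e+5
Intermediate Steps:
x = -15/76 (x = -15*1/76 = -15/76 ≈ -0.19737)
T(Z) = 6 + (9 + Z)² (T(Z) = 6 + (Z + 3²)² = 6 + (Z + 9)² = 6 + (9 + Z)²)
F(N) = -15/76 + N² + N*(-48 - N) (F(N) = (N² + (-48 - N)*N) - 15/76 = (N² + N*(-48 - N)) - 15/76 = -15/76 + N² + N*(-48 - N))
-55*F(T(1)) = -55*(-15/76 - 48*(6 + (9 + 1)²)) = -55*(-15/76 - 48*(6 + 10²)) = -55*(-15/76 - 48*(6 + 100)) = -55*(-15/76 - 48*106) = -55*(-15/76 - 5088) = -55*(-386703/76) = 21268665/76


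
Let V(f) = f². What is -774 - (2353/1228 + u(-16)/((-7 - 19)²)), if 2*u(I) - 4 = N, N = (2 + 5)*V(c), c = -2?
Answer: -161032337/207532 ≈ -775.94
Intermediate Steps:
N = 28 (N = (2 + 5)*(-2)² = 7*4 = 28)
u(I) = 16 (u(I) = 2 + (½)*28 = 2 + 14 = 16)
-774 - (2353/1228 + u(-16)/((-7 - 19)²)) = -774 - (2353/1228 + 16/((-7 - 19)²)) = -774 - (2353*(1/1228) + 16/((-26)²)) = -774 - (2353/1228 + 16/676) = -774 - (2353/1228 + 16*(1/676)) = -774 - (2353/1228 + 4/169) = -774 - 1*402569/207532 = -774 - 402569/207532 = -161032337/207532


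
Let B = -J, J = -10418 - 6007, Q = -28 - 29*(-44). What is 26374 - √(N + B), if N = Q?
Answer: 26374 - √17673 ≈ 26241.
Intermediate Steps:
Q = 1248 (Q = -28 + 1276 = 1248)
J = -16425
N = 1248
B = 16425 (B = -1*(-16425) = 16425)
26374 - √(N + B) = 26374 - √(1248 + 16425) = 26374 - √17673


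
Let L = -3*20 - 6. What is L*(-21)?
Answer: 1386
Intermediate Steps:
L = -66 (L = -60 - 6 = -66)
L*(-21) = -66*(-21) = 1386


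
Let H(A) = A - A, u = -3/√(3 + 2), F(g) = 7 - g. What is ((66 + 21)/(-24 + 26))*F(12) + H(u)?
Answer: -435/2 ≈ -217.50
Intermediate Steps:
u = -3*√5/5 ≈ -1.3416
H(A) = 0
((66 + 21)/(-24 + 26))*F(12) + H(u) = ((66 + 21)/(-24 + 26))*(7 - 1*12) + 0 = (87/2)*(7 - 12) + 0 = (87*(½))*(-5) + 0 = (87/2)*(-5) + 0 = -435/2 + 0 = -435/2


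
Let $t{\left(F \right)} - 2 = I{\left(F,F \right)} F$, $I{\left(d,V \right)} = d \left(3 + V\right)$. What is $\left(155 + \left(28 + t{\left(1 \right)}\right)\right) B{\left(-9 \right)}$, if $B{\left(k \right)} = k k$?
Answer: $15309$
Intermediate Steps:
$t{\left(F \right)} = 2 + F^{2} \left(3 + F\right)$ ($t{\left(F \right)} = 2 + F \left(3 + F\right) F = 2 + F^{2} \left(3 + F\right)$)
$B{\left(k \right)} = k^{2}$
$\left(155 + \left(28 + t{\left(1 \right)}\right)\right) B{\left(-9 \right)} = \left(155 + \left(28 + \left(2 + 1^{2} \left(3 + 1\right)\right)\right)\right) \left(-9\right)^{2} = \left(155 + \left(28 + \left(2 + 1 \cdot 4\right)\right)\right) 81 = \left(155 + \left(28 + \left(2 + 4\right)\right)\right) 81 = \left(155 + \left(28 + 6\right)\right) 81 = \left(155 + 34\right) 81 = 189 \cdot 81 = 15309$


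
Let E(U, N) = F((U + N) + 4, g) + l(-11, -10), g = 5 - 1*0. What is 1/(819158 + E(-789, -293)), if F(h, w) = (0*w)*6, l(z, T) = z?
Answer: 1/819147 ≈ 1.2208e-6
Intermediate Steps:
g = 5 (g = 5 + 0 = 5)
F(h, w) = 0 (F(h, w) = 0*6 = 0)
E(U, N) = -11 (E(U, N) = 0 - 11 = -11)
1/(819158 + E(-789, -293)) = 1/(819158 - 11) = 1/819147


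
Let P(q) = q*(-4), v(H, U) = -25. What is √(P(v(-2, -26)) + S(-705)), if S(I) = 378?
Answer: √478 ≈ 21.863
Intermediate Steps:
P(q) = -4*q
√(P(v(-2, -26)) + S(-705)) = √(-4*(-25) + 378) = √(100 + 378) = √478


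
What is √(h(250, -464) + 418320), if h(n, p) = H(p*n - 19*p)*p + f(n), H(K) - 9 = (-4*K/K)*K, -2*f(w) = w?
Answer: I*√198519485 ≈ 14090.0*I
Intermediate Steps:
f(w) = -w/2
H(K) = 9 - 4*K (H(K) = 9 + (-4*K/K)*K = 9 + (-4*1)*K = 9 - 4*K)
h(n, p) = -n/2 + p*(9 + 76*p - 4*n*p) (h(n, p) = (9 - 4*(p*n - 19*p))*p - n/2 = (9 - 4*(n*p - 19*p))*p - n/2 = (9 - 4*(-19*p + n*p))*p - n/2 = (9 + (76*p - 4*n*p))*p - n/2 = (9 + 76*p - 4*n*p)*p - n/2 = p*(9 + 76*p - 4*n*p) - n/2 = -n/2 + p*(9 + 76*p - 4*n*p))
√(h(250, -464) + 418320) = √((-½*250 - 1*(-464)*(-9 + 4*(-464)*(-19 + 250))) + 418320) = √((-125 - 1*(-464)*(-9 + 4*(-464)*231)) + 418320) = √((-125 - 1*(-464)*(-9 - 428736)) + 418320) = √((-125 - 1*(-464)*(-428745)) + 418320) = √((-125 - 198937680) + 418320) = √(-198937805 + 418320) = √(-198519485) = I*√198519485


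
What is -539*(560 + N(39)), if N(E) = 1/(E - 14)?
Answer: -7546539/25 ≈ -3.0186e+5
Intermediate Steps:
N(E) = 1/(-14 + E)
-539*(560 + N(39)) = -539*(560 + 1/(-14 + 39)) = -539*(560 + 1/25) = -539*14001/25 = -7546539/25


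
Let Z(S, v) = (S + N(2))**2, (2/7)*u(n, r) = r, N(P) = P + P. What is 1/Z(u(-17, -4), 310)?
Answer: 1/100 ≈ 0.010000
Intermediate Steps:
N(P) = 2*P
u(n, r) = 7*r/2
Z(S, v) = (4 + S)**2 (Z(S, v) = (S + 2*2)**2 = (S + 4)**2 = (4 + S)**2)
1/Z(u(-17, -4), 310) = 1/((4 + (7/2)*(-4))**2) = 1/((4 - 14)**2) = 1/((-10)**2) = 1/100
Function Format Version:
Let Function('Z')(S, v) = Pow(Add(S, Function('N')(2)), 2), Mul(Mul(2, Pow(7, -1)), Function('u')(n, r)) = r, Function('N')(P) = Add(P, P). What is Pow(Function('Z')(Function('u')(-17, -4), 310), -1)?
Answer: Rational(1, 100) ≈ 0.010000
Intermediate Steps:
Function('N')(P) = Mul(2, P)
Function('u')(n, r) = Mul(Rational(7, 2), r)
Function('Z')(S, v) = Pow(Add(4, S), 2) (Function('Z')(S, v) = Pow(Add(S, Mul(2, 2)), 2) = Pow(Add(S, 4), 2) = Pow(Add(4, S), 2))
Pow(Function('Z')(Function('u')(-17, -4), 310), -1) = Pow(Pow(Add(4, Mul(Rational(7, 2), -4)), 2), -1) = Pow(Pow(Add(4, -14), 2), -1) = Pow(Pow(-10, 2), -1) = Pow(100, -1) = Rational(1, 100)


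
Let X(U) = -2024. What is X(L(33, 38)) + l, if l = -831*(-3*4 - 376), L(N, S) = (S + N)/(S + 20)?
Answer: 320404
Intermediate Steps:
L(N, S) = (N + S)/(20 + S)
l = 322428 (l = -831*(-12 - 376) = -831*(-388) = 322428)
X(L(33, 38)) + l = -2024 + 322428 = 320404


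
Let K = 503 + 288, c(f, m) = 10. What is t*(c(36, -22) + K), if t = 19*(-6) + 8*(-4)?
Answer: -116946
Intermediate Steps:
K = 791
t = -146 (t = -114 - 32 = -146)
t*(c(36, -22) + K) = -146*(10 + 791) = -146*801 = -116946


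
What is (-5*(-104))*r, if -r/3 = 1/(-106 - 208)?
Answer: 780/157 ≈ 4.9682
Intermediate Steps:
r = 3/314 (r = -3/(-106 - 208) = -3/(-314) = -3*(-1/314) = 3/314 ≈ 0.0095541)
(-5*(-104))*r = -5*(-104)*(3/314) = 520*(3/314) = 780/157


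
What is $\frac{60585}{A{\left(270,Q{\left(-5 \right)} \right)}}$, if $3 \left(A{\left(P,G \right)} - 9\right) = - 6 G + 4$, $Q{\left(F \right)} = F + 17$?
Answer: $- \frac{181755}{41} \approx -4433.0$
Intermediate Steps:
$Q{\left(F \right)} = 17 + F$
$A{\left(P,G \right)} = \frac{31}{3} - 2 G$ ($A{\left(P,G \right)} = 9 + \frac{- 6 G + 4}{3} = 9 + \frac{4 - 6 G}{3} = 9 - \left(- \frac{4}{3} + 2 G\right) = \frac{31}{3} - 2 G$)
$\frac{60585}{A{\left(270,Q{\left(-5 \right)} \right)}} = \frac{60585}{\frac{31}{3} - 2 \left(17 - 5\right)} = \frac{60585}{\frac{31}{3} - 24} = \frac{60585}{- \frac{41}{3}} = 60585 \left(- \frac{3}{41}\right) = - \frac{181755}{41}$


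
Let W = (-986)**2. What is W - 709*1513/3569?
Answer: 3468694807/3569 ≈ 9.7190e+5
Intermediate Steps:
W = 972196
W - 709*1513/3569 = 972196 - 709*1513/3569 = 972196 - 1*1072717/3569 = 972196 - 1072717/3569 = 3468694807/3569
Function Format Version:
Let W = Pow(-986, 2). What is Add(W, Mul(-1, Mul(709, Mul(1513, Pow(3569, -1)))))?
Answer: Rational(3468694807, 3569) ≈ 9.7190e+5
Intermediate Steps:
W = 972196
Add(W, Mul(-1, Mul(709, Mul(1513, Pow(3569, -1))))) = Add(972196, Mul(-1, Mul(709, Mul(1513, Pow(3569, -1))))) = Add(972196, Mul(-1, Mul(709, Mul(1513, Rational(1, 3569))))) = Add(972196, Mul(-1, Mul(709, Rational(1513, 3569)))) = Add(972196, Mul(-1, Rational(1072717, 3569))) = Add(972196, Rational(-1072717, 3569)) = Rational(3468694807, 3569)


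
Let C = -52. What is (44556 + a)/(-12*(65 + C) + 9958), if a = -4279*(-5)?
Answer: 65951/9802 ≈ 6.7283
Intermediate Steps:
a = 21395
(44556 + a)/(-12*(65 + C) + 9958) = (44556 + 21395)/(-12*(65 - 52) + 9958) = 65951/(-12*13 + 9958) = 65951/(-156 + 9958) = 65951/9802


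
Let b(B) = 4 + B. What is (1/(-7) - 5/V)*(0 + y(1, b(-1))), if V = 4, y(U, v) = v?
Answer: -117/28 ≈ -4.1786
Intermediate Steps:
(1/(-7) - 5/V)*(0 + y(1, b(-1))) = (1/(-7) - 5/4)*(0 + (4 - 1)) = (1*(-⅐) - 5*¼)*(0 + 3) = (-⅐ - 5/4)*3 = -39/28*3 = -117/28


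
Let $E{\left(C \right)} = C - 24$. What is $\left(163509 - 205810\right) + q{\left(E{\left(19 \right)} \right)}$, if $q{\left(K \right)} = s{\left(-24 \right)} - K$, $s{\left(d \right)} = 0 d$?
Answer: $-42296$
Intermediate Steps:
$E{\left(C \right)} = -24 + C$
$s{\left(d \right)} = 0$
$q{\left(K \right)} = - K$ ($q{\left(K \right)} = 0 - K = - K$)
$\left(163509 - 205810\right) + q{\left(E{\left(19 \right)} \right)} = \left(163509 - 205810\right) - \left(-24 + 19\right) = -42301 - -5 = -42301 + 5 = -42296$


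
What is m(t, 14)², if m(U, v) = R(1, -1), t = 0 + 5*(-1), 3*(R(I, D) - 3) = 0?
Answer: 9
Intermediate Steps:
R(I, D) = 3 (R(I, D) = 3 + (⅓)*0 = 3 + 0 = 3)
t = -5 (t = 0 - 5 = -5)
m(U, v) = 3
m(t, 14)² = 3² = 9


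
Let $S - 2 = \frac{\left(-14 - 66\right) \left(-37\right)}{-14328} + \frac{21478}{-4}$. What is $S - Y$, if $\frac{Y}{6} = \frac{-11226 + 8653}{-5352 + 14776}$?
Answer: $- \frac{1460815541}{272232} \approx -5366.1$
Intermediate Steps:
$Y = - \frac{249}{152}$ ($Y = 6 \frac{-11226 + 8653}{-5352 + 14776} = 6 \left(- \frac{2573}{9424}\right) = 6 \left(\left(-2573\right) \frac{1}{9424}\right) = 6 \left(- \frac{83}{304}\right) = - \frac{249}{152} \approx -1.6382$)
$S = - \frac{19227125}{3582}$ ($S = 2 + \left(\frac{\left(-14 - 66\right) \left(-37\right)}{-14328} + \frac{21478}{-4}\right) = 2 + \left(\left(-80\right) \left(-37\right) \left(- \frac{1}{14328}\right) + 21478 \left(- \frac{1}{4}\right)\right) = 2 + \left(2960 \left(- \frac{1}{14328}\right) - \frac{10739}{2}\right) = 2 - \frac{19234289}{3582} = - \frac{19227125}{3582} \approx -5367.7$)
$S - Y = - \frac{19227125}{3582} - - \frac{249}{152} = - \frac{19227125}{3582} + \frac{249}{152} = - \frac{1460815541}{272232}$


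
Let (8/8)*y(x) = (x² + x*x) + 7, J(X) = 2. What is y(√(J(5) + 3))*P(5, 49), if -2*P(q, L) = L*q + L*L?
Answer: -22491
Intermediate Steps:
P(q, L) = -L²/2 - L*q/2 (P(q, L) = -(L*q + L*L)/2 = -(L*q + L²)/2 = -(L² + L*q)/2 = -L²/2 - L*q/2)
y(x) = 7 + 2*x² (y(x) = (x² + x*x) + 7 = (x² + x²) + 7 = 2*x² + 7 = 7 + 2*x²)
y(√(J(5) + 3))*P(5, 49) = (7 + 2*(√(2 + 3))²)*(-½*49*(49 + 5)) = (7 + 2*(√5)²)*(-½*49*54) = (7 + 2*5)*(-1323) = (7 + 10)*(-1323) = 17*(-1323) = -22491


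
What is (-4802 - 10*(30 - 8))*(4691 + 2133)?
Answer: -34270128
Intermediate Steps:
(-4802 - 10*(30 - 8))*(4691 + 2133) = (-4802 - 10*22)*6824 = (-4802 - 220)*6824 = -5022*6824 = -34270128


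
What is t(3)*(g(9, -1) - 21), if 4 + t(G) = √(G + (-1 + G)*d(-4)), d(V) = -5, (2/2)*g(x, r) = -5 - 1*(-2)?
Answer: 96 - 24*I*√7 ≈ 96.0 - 63.498*I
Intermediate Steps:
g(x, r) = -3 (g(x, r) = -5 - 1*(-2) = -5 + 2 = -3)
t(G) = -4 + √(5 - 4*G) (t(G) = -4 + √(G + (-1 + G)*(-5)) = -4 + √(G + (5 - 5*G)) = -4 + √(5 - 4*G))
t(3)*(g(9, -1) - 21) = (-4 + √(5 - 4*3))*(-3 - 21) = (-4 + √(5 - 12))*(-24) = (-4 + √(-7))*(-24) = (-4 + I*√7)*(-24) = 96 - 24*I*√7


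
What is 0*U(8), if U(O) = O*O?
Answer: 0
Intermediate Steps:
U(O) = O²
0*U(8) = 0*8² = 0*64 = 0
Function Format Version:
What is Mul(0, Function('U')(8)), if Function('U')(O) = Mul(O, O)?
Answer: 0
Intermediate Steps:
Function('U')(O) = Pow(O, 2)
Mul(0, Function('U')(8)) = Mul(0, Pow(8, 2)) = Mul(0, 64) = 0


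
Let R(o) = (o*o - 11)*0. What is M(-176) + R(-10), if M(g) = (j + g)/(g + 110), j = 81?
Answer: 95/66 ≈ 1.4394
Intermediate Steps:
M(g) = (81 + g)/(110 + g) (M(g) = (81 + g)/(g + 110) = (81 + g)/(110 + g))
R(o) = 0 (R(o) = (o² - 11)*0 = (-11 + o²)*0 = 0)
M(-176) + R(-10) = (81 - 176)/(110 - 176) + 0 = -95/(-66) + 0 = -1/66*(-95) + 0 = 95/66 + 0 = 95/66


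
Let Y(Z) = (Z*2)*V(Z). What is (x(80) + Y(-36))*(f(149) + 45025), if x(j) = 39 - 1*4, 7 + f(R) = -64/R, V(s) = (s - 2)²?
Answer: -697142861594/149 ≈ -4.6788e+9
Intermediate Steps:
V(s) = (-2 + s)²
f(R) = -7 - 64/R
Y(Z) = 2*Z*(-2 + Z)² (Y(Z) = (Z*2)*(-2 + Z)² = (2*Z)*(-2 + Z)² = 2*Z*(-2 + Z)²)
x(j) = 35 (x(j) = 39 - 4 = 35)
(x(80) + Y(-36))*(f(149) + 45025) = (35 + 2*(-36)*(-2 - 36)²)*((-7 - 64/149) + 45025) = (35 + 2*(-36)*(-38)²)*((-7 - 64*1/149) + 45025) = (35 + 2*(-36)*1444)*((-7 - 64/149) + 45025) = (35 - 103968)*(-1107/149 + 45025) = -103933*6707618/149 = -697142861594/149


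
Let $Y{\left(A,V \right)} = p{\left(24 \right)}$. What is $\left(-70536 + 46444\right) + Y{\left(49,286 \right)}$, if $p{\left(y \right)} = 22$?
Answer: $-24070$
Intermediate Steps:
$Y{\left(A,V \right)} = 22$
$\left(-70536 + 46444\right) + Y{\left(49,286 \right)} = \left(-70536 + 46444\right) + 22 = -24092 + 22 = -24070$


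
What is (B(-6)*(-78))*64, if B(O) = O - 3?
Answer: 44928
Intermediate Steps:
B(O) = -3 + O
(B(-6)*(-78))*64 = ((-3 - 6)*(-78))*64 = -9*(-78)*64 = 702*64 = 44928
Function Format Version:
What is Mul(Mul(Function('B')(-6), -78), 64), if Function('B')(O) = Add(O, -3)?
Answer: 44928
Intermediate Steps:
Function('B')(O) = Add(-3, O)
Mul(Mul(Function('B')(-6), -78), 64) = Mul(Mul(Add(-3, -6), -78), 64) = Mul(Mul(-9, -78), 64) = Mul(702, 64) = 44928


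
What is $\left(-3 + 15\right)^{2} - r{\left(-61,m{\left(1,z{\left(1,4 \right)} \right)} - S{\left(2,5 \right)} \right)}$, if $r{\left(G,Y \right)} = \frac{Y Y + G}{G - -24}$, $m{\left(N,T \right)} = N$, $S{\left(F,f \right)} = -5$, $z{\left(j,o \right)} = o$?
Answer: $\frac{5303}{37} \approx 143.32$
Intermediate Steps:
$r{\left(G,Y \right)} = \frac{G + Y^{2}}{24 + G}$ ($r{\left(G,Y \right)} = \frac{Y^{2} + G}{G + 24} = \frac{G + Y^{2}}{24 + G}$)
$\left(-3 + 15\right)^{2} - r{\left(-61,m{\left(1,z{\left(1,4 \right)} \right)} - S{\left(2,5 \right)} \right)} = \left(-3 + 15\right)^{2} - \frac{-61 + \left(1 - -5\right)^{2}}{24 - 61} = 12^{2} - \frac{-61 + \left(1 + 5\right)^{2}}{-37} = 144 - - \frac{-61 + 6^{2}}{37} = 144 - - \frac{-61 + 36}{37} = 144 - \left(- \frac{1}{37}\right) \left(-25\right) = 144 - \frac{25}{37} = \frac{5303}{37}$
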